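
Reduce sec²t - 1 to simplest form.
sec²t - 1 = tan²t (using Pythagorean identity)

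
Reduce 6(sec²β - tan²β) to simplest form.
6(sec²β - tan²β) = 6 (using Pythagorean identity)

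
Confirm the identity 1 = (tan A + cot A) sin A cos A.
RHS = (sin A/cos A + cos A/sin A) sin A cos A = ((sin²A + cos²A)/(sin A cos A)) · sin A cos A = sin²A + cos²A = 1 = LHS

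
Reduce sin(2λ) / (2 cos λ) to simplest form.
sin(2λ) / (2 cos λ) = sin λ (using Double angle)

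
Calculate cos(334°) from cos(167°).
cos(334°) = cos²167° - sin²167° = 0.8988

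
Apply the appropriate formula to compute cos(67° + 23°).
cos(67° + 23°) = cos 67° cos 23° - sin 67° sin 23° = 0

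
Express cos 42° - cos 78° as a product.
cos 42° - cos 78° = -2 sin(60°) sin(-18°)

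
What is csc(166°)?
csc(166°) = 4.134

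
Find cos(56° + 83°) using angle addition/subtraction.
cos(56° + 83°) = cos 56° cos 83° - sin 56° sin 83° = -0.7547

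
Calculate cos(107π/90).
cos(107π/90) = -0.829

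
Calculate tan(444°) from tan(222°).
tan(444°) = 2 tan 222° / (1 - tan²222°) = 9.514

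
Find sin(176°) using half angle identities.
sin(176°) = √((1 - cos 352°)/2) = 0.06976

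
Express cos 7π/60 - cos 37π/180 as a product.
cos 7π/60 - cos 37π/180 = -2 sin(29π/180) sin(-2π/45)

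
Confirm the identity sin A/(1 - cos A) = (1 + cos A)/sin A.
LHS = sin A(1 + cos A) / ((1 - cos A)(1 + cos A)) = sin A(1 + cos A) / (1 - cos²A) = sin A(1 + cos A) / sin²A = (1 + cos A)/sin A = RHS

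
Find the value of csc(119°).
csc(119°) = 1.143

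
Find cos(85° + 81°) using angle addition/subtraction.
cos(85° + 81°) = cos 85° cos 81° - sin 85° sin 81° = -0.9703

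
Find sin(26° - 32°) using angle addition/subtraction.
sin(26° - 32°) = sin 26° cos 32° - cos 26° sin 32° = -0.1045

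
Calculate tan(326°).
tan(326°) = -0.6745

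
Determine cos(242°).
cos(242°) = -0.4695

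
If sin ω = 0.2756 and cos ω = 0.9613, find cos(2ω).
cos(2ω) = cos²ω - sin²ω = 0.8481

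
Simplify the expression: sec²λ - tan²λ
sec²λ - tan²λ = 1 (using Pythagorean identity)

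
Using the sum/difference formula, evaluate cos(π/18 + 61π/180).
cos(π/18 + 61π/180) = cos π/18 cos 61π/180 - sin π/18 sin 61π/180 = 0.3256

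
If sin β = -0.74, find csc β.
csc β = 1/sin β = -1.351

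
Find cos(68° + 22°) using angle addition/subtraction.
cos(68° + 22°) = cos 68° cos 22° - sin 68° sin 22° = 0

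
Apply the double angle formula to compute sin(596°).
sin(596°) = 2 sin 298° cos 298° = -0.829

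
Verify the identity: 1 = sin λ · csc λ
RHS = sin λ · (1/sin λ) = 1 = LHS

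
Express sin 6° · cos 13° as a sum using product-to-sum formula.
sin 6° cos 13° = (1/2)[sin(6°+13°) + sin(6°-13°)]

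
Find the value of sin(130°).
sin(130°) = 0.766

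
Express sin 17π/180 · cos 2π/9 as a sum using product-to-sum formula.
sin 17π/180 cos 2π/9 = (1/2)[sin(17π/180+2π/9) + sin(17π/180-2π/9)]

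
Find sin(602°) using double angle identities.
sin(602°) = 2 sin 301° cos 301° = -0.8829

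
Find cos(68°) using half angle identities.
cos(68°) = √((1 + cos 136°)/2) = 0.3746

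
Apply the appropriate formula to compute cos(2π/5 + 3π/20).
cos(2π/5 + 3π/20) = cos 2π/5 cos 3π/20 - sin 2π/5 sin 3π/20 = -0.1564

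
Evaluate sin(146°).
sin(146°) = 0.5592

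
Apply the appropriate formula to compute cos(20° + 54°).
cos(20° + 54°) = cos 20° cos 54° - sin 20° sin 54° = 0.2756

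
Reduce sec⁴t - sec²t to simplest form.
sec⁴t - sec²t = tan⁴t + tan²t (using Pythagorean)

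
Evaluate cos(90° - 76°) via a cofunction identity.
cos(90° - 76°) = sin(76°) = 0.9703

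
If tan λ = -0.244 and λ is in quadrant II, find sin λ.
sin λ = 0.237 (using tan²λ + 1 = sec²λ)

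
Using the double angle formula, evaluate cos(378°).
cos(378°) = cos²189° - sin²189° = 0.9511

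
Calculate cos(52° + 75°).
cos(52° + 75°) = cos 52° cos 75° - sin 52° sin 75° = -0.6018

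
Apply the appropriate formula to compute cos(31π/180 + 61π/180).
cos(31π/180 + 61π/180) = cos 31π/180 cos 61π/180 - sin 31π/180 sin 61π/180 = -0.0349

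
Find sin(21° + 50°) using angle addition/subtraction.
sin(21° + 50°) = sin 21° cos 50° + cos 21° sin 50° = 0.9455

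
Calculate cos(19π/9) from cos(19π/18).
cos(19π/9) = 1 - 2sin²19π/18 = 0.9397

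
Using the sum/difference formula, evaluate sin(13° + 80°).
sin(13° + 80°) = sin 13° cos 80° + cos 13° sin 80° = 0.9986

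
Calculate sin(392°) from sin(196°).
sin(392°) = 2 sin 196° cos 196° = 0.5299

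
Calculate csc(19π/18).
csc(19π/18) = -5.759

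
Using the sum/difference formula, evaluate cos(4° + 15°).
cos(4° + 15°) = cos 4° cos 15° - sin 4° sin 15° = 0.9455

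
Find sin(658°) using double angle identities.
sin(658°) = 2 sin 329° cos 329° = -0.8829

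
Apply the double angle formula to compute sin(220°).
sin(220°) = 2 sin 110° cos 110° = -0.6428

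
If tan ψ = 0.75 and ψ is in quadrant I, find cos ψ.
cos ψ = 0.8 (using tan²ψ + 1 = sec²ψ)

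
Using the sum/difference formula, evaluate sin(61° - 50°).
sin(61° - 50°) = sin 61° cos 50° - cos 61° sin 50° = 0.1908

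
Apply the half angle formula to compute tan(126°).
tan(126°) = sin 252° / (1 + cos 252°) = -1.376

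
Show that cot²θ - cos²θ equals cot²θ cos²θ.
LHS = cos²θ/sin²θ - cos²θ = cos²θ(1/sin²θ - 1) = cos²θ · (1 - sin²θ)/sin²θ = cos²θ · cos²θ/sin²θ = cos²θ · cot²θ = RHS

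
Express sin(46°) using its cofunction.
sin(46°) = cos(90° - 46°) = cos(44°)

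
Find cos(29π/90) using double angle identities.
cos(29π/90) = 1 - 2sin²29π/180 = 0.5299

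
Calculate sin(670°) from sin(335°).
sin(670°) = 2 sin 335° cos 335° = -0.766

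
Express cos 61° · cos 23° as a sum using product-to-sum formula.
cos 61° cos 23° = (1/2)[cos(61°-23°) + cos(61°+23°)]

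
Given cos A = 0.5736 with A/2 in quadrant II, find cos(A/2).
cos(A/2) = ±√((1 + cos A)/2); negative since A/2 ∈ QII, so cos(A/2) = -0.887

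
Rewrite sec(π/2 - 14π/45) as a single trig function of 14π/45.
sec(π/2 - 14π/45) = csc(14π/45)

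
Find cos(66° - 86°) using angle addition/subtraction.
cos(66° - 86°) = cos 66° cos 86° + sin 66° sin 86° = 0.9397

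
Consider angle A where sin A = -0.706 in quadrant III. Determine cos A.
cos A = ±√(1 - sin²A) = -0.7082 (negative in QIII)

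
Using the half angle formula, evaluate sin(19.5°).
sin(19.5°) = √((1 - cos 39°)/2) = 0.3338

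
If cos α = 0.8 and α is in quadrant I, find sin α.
sin α = 0.6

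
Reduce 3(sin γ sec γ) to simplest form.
3(sin γ sec γ) = 3(tan γ) (using Reciprocal + quotient)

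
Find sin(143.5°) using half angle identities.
sin(143.5°) = √((1 - cos 287°)/2) = 0.5948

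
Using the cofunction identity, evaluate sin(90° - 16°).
sin(90° - 16°) = cos(16°) = 0.9613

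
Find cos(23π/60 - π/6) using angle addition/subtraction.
cos(23π/60 - π/6) = cos 23π/60 cos π/6 + sin 23π/60 sin π/6 = 0.7771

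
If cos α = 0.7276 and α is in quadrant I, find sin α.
sin α = 0.686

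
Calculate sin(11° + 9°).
sin(11° + 9°) = sin 11° cos 9° + cos 11° sin 9° = 0.342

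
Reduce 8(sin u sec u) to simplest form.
8(sin u sec u) = 8(tan u) (using Reciprocal + quotient)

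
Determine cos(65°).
cos(65°) = 0.4226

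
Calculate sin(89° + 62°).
sin(89° + 62°) = sin 89° cos 62° + cos 89° sin 62° = 0.4848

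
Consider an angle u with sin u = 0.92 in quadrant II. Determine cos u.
cos u = ±√(1 - sin²u) = -0.3919 (negative in QII)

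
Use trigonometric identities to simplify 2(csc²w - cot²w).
2(csc²w - cot²w) = 2 (using Pythagorean identity)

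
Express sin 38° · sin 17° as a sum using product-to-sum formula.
sin 38° sin 17° = (1/2)[cos(38°-17°) - cos(38°+17°)]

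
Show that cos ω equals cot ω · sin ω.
RHS = (cos ω/sin ω) · sin ω = cos ω = LHS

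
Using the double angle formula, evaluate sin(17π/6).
sin(17π/6) = 2 sin 17π/12 cos 17π/12 = 1/2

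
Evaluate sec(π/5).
sec(π/5) = 1.236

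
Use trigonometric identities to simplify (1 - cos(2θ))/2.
(1 - cos(2θ))/2 = sin²θ (using Power reduction)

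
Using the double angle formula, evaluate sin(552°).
sin(552°) = 2 sin 276° cos 276° = -0.2079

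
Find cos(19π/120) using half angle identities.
cos(19π/120) = √((1 + cos 19π/60)/2) = 0.8788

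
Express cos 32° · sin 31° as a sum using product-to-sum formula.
cos 32° sin 31° = (1/2)[sin(32°+31°) - sin(32°-31°)]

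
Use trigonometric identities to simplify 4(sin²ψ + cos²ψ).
4(sin²ψ + cos²ψ) = 4 (using Pythagorean identity)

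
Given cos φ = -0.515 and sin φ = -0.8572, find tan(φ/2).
tan(φ/2) = sin φ / (1 + cos φ) = -1.767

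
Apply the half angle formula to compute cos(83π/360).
cos(83π/360) = √((1 + cos 83π/180)/2) = 0.749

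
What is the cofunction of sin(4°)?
sin(4°) = cos(90° - 4°) = cos(86°)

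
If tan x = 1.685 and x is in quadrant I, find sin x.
sin x = 0.86 (using tan²x + 1 = sec²x)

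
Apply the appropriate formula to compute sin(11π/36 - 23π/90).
sin(11π/36 - 23π/90) = sin 11π/36 cos 23π/90 - cos 11π/36 sin 23π/90 = 0.1564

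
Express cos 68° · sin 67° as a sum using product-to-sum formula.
cos 68° sin 67° = (1/2)[sin(68°+67°) - sin(68°-67°)]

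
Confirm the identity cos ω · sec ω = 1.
LHS = cos ω · (1/cos ω) = 1 = RHS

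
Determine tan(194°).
tan(194°) = 0.2493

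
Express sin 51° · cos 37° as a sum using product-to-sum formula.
sin 51° cos 37° = (1/2)[sin(51°+37°) + sin(51°-37°)]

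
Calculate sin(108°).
sin(108°) = 0.9511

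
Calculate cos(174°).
cos(174°) = -0.9945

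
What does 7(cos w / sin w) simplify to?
7(cos w / sin w) = 7(cot w) (using Quotient identity)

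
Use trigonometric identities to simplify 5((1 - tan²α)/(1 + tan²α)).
5((1 - tan²α)/(1 + tan²α)) = 5(cos(2α)) (using Double angle)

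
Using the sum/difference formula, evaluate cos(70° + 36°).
cos(70° + 36°) = cos 70° cos 36° - sin 70° sin 36° = -0.2756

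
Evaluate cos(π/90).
cos(π/90) = 0.9994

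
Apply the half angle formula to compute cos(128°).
cos(128°) = -√((1 + cos 256°)/2) = -0.6157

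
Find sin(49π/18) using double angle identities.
sin(49π/18) = 2 sin 49π/36 cos 49π/36 = 0.766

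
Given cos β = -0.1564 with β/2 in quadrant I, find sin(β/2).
sin(β/2) = ±√((1 - cos β)/2); positive since β/2 ∈ QI, so sin(β/2) = 0.7604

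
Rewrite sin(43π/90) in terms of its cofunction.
sin(43π/90) = cos(π/2 - 43π/90) = cos(π/45)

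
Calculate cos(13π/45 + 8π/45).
cos(13π/45 + 8π/45) = cos 13π/45 cos 8π/45 - sin 13π/45 sin 8π/45 = 0.1045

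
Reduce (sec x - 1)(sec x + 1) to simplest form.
(sec x - 1)(sec x + 1) = tan²x (using Diff. of squares)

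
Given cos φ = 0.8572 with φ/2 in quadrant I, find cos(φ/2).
cos(φ/2) = ±√((1 + cos φ)/2); positive since φ/2 ∈ QI, so cos(φ/2) = 0.9636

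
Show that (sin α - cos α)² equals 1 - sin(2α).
LHS = sin²α - 2 sin α cos α + cos²α = (sin²α + cos²α) - 2 sin α cos α = 1 - sin(2α) = RHS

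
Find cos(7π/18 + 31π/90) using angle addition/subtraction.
cos(7π/18 + 31π/90) = cos 7π/18 cos 31π/90 - sin 7π/18 sin 31π/90 = -0.6691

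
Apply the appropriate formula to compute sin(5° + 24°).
sin(5° + 24°) = sin 5° cos 24° + cos 5° sin 24° = 0.4848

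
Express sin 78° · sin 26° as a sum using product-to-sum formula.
sin 78° sin 26° = (1/2)[cos(78°-26°) - cos(78°+26°)]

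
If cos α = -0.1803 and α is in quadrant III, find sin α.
sin α = -0.9836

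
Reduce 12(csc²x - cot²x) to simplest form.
12(csc²x - cot²x) = 12 (using Pythagorean identity)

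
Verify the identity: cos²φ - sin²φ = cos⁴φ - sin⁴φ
RHS = (cos²φ - sin²φ)(cos²φ + sin²φ) = (cos²φ - sin²φ) · 1 = cos²φ - sin²φ = LHS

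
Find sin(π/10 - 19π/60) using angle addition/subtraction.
sin(π/10 - 19π/60) = sin π/10 cos 19π/60 - cos π/10 sin 19π/60 = -0.6293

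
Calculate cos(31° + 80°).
cos(31° + 80°) = cos 31° cos 80° - sin 31° sin 80° = -0.3584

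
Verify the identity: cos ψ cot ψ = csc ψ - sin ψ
RHS = 1/sin ψ - sin ψ = (1 - sin²ψ)/sin ψ = cos²ψ/sin ψ = cos ψ · (cos ψ/sin ψ) = cos ψ cot ψ = LHS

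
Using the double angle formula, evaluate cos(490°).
cos(490°) = cos²245° - sin²245° = -0.6428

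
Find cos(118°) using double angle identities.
cos(118°) = cos²59° - sin²59° = -0.4695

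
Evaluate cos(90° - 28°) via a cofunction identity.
cos(90° - 28°) = sin(28°) = 0.4695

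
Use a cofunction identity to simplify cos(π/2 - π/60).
cos(π/2 - π/60) = sin(π/60)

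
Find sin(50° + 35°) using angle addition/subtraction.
sin(50° + 35°) = sin 50° cos 35° + cos 50° sin 35° = 0.9962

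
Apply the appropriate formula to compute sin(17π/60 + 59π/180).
sin(17π/60 + 59π/180) = sin 17π/60 cos 59π/180 + cos 17π/60 sin 59π/180 = 0.9397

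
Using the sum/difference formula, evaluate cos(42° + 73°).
cos(42° + 73°) = cos 42° cos 73° - sin 42° sin 73° = -0.4226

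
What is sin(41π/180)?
sin(41π/180) = 0.6561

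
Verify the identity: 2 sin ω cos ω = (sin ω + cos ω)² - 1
RHS = sin²ω + 2 sin ω cos ω + cos²ω - 1 = (sin²ω + cos²ω) + 2 sin ω cos ω - 1 = 1 + 2 sin ω cos ω - 1 = 2 sin ω cos ω = LHS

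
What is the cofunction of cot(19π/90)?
cot(19π/90) = tan(π/2 - 19π/90) = tan(13π/45)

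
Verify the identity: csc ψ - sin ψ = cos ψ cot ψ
LHS = 1/sin ψ - sin ψ = (1 - sin²ψ)/sin ψ = cos²ψ/sin ψ = cos ψ · (cos ψ/sin ψ) = cos ψ cot ψ = RHS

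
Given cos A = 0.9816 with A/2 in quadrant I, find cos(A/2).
cos(A/2) = ±√((1 + cos A)/2); positive since A/2 ∈ QI, so cos(A/2) = 0.9954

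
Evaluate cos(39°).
cos(39°) = 0.7771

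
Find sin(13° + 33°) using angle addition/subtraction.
sin(13° + 33°) = sin 13° cos 33° + cos 13° sin 33° = 0.7193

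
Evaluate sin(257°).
sin(257°) = -0.9744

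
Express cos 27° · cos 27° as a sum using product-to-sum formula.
cos 27° cos 27° = (1/2)[cos(27°-27°) + cos(27°+27°)]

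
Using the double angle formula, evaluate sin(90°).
sin(90°) = 2 sin 45° cos 45° = 1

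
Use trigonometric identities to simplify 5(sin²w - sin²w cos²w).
5(sin²w - sin²w cos²w) = 5(sin⁴w) (using Factoring)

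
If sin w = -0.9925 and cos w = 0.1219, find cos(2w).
cos(2w) = cos²w - sin²w = -0.9702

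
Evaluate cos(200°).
cos(200°) = -0.9397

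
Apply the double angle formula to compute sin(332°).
sin(332°) = 2 sin 166° cos 166° = -0.4695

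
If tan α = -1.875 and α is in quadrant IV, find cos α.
cos α = 0.4706 (using tan²α + 1 = sec²α)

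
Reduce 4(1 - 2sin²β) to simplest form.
4(1 - 2sin²β) = 4(cos(2β)) (using Double angle)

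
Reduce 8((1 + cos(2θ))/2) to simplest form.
8((1 + cos(2θ))/2) = 8(cos²θ) (using Power reduction)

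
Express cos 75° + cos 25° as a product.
cos 75° + cos 25° = 2 cos(50°) cos(25°)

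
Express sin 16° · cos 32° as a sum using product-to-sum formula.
sin 16° cos 32° = (1/2)[sin(16°+32°) + sin(16°-32°)]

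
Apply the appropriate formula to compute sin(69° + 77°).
sin(69° + 77°) = sin 69° cos 77° + cos 69° sin 77° = 0.5592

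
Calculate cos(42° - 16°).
cos(42° - 16°) = cos 42° cos 16° + sin 42° sin 16° = 0.8988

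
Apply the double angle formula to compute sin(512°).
sin(512°) = 2 sin 256° cos 256° = 0.4695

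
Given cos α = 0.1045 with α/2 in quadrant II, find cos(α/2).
cos(α/2) = ±√((1 + cos α)/2); negative since α/2 ∈ QII, so cos(α/2) = -0.7431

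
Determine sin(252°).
sin(252°) = -0.9511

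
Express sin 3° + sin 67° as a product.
sin 3° + sin 67° = 2 sin(35°) cos(-32°)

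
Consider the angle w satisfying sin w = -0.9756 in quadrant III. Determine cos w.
cos w = ±√(1 - sin²w) = -0.2196 (negative in QIII)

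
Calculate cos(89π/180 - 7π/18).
cos(89π/180 - 7π/18) = cos 89π/180 cos 7π/18 + sin 89π/180 sin 7π/18 = 0.9455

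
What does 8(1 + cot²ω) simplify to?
8(1 + cot²ω) = 8(csc²ω) (using Pythagorean identity)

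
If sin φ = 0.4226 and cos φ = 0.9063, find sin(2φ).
sin(2φ) = 2 sin φ cos φ = 0.766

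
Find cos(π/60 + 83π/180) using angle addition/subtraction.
cos(π/60 + 83π/180) = cos π/60 cos 83π/180 - sin π/60 sin 83π/180 = 0.06976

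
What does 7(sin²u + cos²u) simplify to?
7(sin²u + cos²u) = 7 (using Pythagorean identity)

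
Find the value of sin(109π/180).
sin(109π/180) = 0.9455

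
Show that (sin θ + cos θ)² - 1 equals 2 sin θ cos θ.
LHS = sin²θ + 2 sin θ cos θ + cos²θ - 1 = (sin²θ + cos²θ) + 2 sin θ cos θ - 1 = 1 + 2 sin θ cos θ - 1 = 2 sin θ cos θ = RHS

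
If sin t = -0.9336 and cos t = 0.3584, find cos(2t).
cos(2t) = cos²t - sin²t = -0.7432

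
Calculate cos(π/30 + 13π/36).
cos(π/30 + 13π/36) = cos π/30 cos 13π/36 - sin π/30 sin 13π/36 = 0.3256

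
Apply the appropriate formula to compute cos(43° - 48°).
cos(43° - 48°) = cos 43° cos 48° + sin 43° sin 48° = 0.9962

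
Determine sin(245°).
sin(245°) = -0.9063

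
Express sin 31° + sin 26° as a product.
sin 31° + sin 26° = 2 sin(28.5°) cos(2.5°)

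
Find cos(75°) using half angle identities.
cos(75°) = √((1 + cos 150°)/2) = (√6-√2)/4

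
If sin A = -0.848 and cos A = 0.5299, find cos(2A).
cos(2A) = cos²A - sin²A = -0.4383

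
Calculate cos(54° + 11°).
cos(54° + 11°) = cos 54° cos 11° - sin 54° sin 11° = 0.4226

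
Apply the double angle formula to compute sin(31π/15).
sin(31π/15) = 2 sin 31π/30 cos 31π/30 = 0.2079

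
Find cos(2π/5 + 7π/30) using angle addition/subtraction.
cos(2π/5 + 7π/30) = cos 2π/5 cos 7π/30 - sin 2π/5 sin 7π/30 = -0.4067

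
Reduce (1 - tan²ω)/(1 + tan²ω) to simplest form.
(1 - tan²ω)/(1 + tan²ω) = cos(2ω) (using Double angle)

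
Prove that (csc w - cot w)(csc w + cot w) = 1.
LHS = csc²w - cot²w = (1 + cot²w) - cot²w = 1 = RHS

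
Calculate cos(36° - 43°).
cos(36° - 43°) = cos 36° cos 43° + sin 36° sin 43° = 0.9925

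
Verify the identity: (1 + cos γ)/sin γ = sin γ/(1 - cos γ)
RHS = sin γ(1 + cos γ) / ((1 - cos γ)(1 + cos γ)) = sin γ(1 + cos γ) / (1 - cos²γ) = sin γ(1 + cos γ) / sin²γ = (1 + cos γ)/sin γ = LHS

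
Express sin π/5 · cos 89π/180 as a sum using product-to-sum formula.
sin π/5 cos 89π/180 = (1/2)[sin(π/5+89π/180) + sin(π/5-89π/180)]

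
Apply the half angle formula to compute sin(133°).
sin(133°) = √((1 - cos 266°)/2) = 0.7314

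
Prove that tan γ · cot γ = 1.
LHS = (sin γ/cos γ) · (cos γ/sin γ) = 1 = RHS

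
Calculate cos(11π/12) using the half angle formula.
cos(11π/12) = -√((1 + cos 11π/6)/2) = -(√6+√2)/4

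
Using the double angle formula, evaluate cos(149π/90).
cos(149π/90) = cos²149π/180 - sin²149π/180 = 0.4695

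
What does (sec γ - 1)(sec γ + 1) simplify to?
(sec γ - 1)(sec γ + 1) = tan²γ (using Diff. of squares)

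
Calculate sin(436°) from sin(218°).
sin(436°) = 2 sin 218° cos 218° = 0.9703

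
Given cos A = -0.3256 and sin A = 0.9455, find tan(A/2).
tan(A/2) = sin A / (1 + cos A) = 1.402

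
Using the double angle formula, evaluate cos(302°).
cos(302°) = cos²151° - sin²151° = 0.5299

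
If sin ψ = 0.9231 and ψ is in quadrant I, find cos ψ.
cos ψ = 0.3846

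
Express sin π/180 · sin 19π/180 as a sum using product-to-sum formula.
sin π/180 sin 19π/180 = (1/2)[cos(π/180-19π/180) - cos(π/180+19π/180)]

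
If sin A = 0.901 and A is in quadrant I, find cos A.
cos A = 0.4338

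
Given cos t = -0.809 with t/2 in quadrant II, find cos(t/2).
cos(t/2) = ±√((1 + cos t)/2); negative since t/2 ∈ QII, so cos(t/2) = -0.309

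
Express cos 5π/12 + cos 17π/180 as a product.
cos 5π/12 + cos 17π/180 = 2 cos(23π/90) cos(29π/180)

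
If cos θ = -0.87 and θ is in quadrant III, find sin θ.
sin θ = -0.4931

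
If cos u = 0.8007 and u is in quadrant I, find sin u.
sin u = 0.5991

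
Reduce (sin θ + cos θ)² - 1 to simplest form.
(sin θ + cos θ)² - 1 = sin(2θ) (using Pythagorean + double angle)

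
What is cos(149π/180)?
cos(149π/180) = -0.8572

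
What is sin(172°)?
sin(172°) = 0.1392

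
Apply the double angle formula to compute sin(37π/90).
sin(37π/90) = 2 sin 37π/180 cos 37π/180 = 0.9613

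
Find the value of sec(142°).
sec(142°) = -1.269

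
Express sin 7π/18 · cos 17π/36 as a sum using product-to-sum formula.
sin 7π/18 cos 17π/36 = (1/2)[sin(7π/18+17π/36) + sin(7π/18-17π/36)]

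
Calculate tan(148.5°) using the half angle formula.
tan(148.5°) = sin 297° / (1 + cos 297°) = -0.6128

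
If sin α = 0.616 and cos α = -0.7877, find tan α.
tan α = sin α / cos α = -0.782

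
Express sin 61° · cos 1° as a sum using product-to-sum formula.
sin 61° cos 1° = (1/2)[sin(61°+1°) + sin(61°-1°)]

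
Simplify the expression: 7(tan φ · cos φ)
7(tan φ · cos φ) = 7(sin φ) (using Quotient identity)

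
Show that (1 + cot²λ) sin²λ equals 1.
LHS = csc²λ · sin²λ = (1/sin²λ) · sin²λ = 1 = RHS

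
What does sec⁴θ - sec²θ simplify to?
sec⁴θ - sec²θ = tan⁴θ + tan²θ (using Pythagorean)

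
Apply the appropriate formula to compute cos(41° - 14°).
cos(41° - 14°) = cos 41° cos 14° + sin 41° sin 14° = 0.891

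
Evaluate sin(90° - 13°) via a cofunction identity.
sin(90° - 13°) = cos(13°) = 0.9744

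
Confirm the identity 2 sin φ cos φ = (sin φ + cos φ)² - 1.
RHS = sin²φ + 2 sin φ cos φ + cos²φ - 1 = (sin²φ + cos²φ) + 2 sin φ cos φ - 1 = 1 + 2 sin φ cos φ - 1 = 2 sin φ cos φ = LHS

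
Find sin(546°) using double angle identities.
sin(546°) = 2 sin 273° cos 273° = -0.1045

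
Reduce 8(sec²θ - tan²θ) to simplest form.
8(sec²θ - tan²θ) = 8 (using Pythagorean identity)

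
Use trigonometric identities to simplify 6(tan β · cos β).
6(tan β · cos β) = 6(sin β) (using Quotient identity)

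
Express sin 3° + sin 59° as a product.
sin 3° + sin 59° = 2 sin(31°) cos(-28°)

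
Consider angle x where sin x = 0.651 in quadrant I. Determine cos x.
cos x = √(1 - sin²x) = 0.7591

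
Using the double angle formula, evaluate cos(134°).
cos(134°) = cos²67° - sin²67° = -0.6947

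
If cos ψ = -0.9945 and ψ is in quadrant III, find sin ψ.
sin ψ = -0.1047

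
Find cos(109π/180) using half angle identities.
cos(109π/180) = -√((1 + cos 109π/90)/2) = -0.3256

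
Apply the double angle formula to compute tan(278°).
tan(278°) = 2 tan 139° / (1 - tan²139°) = -7.115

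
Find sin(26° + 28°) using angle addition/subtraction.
sin(26° + 28°) = sin 26° cos 28° + cos 26° sin 28° = 0.809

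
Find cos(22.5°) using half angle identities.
cos(22.5°) = √((1 + cos 45°)/2) = √(2+√2)/2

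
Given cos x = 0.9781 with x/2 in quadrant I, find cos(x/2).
cos(x/2) = ±√((1 + cos x)/2); positive since x/2 ∈ QI, so cos(x/2) = 0.9945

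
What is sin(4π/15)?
sin(4π/15) = 0.7431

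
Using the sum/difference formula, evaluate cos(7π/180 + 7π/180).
cos(7π/180 + 7π/180) = cos 7π/180 cos 7π/180 - sin 7π/180 sin 7π/180 = 0.9703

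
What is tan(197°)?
tan(197°) = 0.3057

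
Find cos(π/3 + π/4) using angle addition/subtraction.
cos(π/3 + π/4) = cos π/3 cos π/4 - sin π/3 sin π/4 = -(√6-√2)/4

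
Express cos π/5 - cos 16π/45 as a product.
cos π/5 - cos 16π/45 = -2 sin(5π/18) sin(-7π/90)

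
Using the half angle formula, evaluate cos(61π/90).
cos(61π/90) = -√((1 + cos 61π/45)/2) = -0.5299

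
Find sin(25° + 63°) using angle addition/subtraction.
sin(25° + 63°) = sin 25° cos 63° + cos 25° sin 63° = 0.9994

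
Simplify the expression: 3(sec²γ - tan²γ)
3(sec²γ - tan²γ) = 3 (using Pythagorean identity)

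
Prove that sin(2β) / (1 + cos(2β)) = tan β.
LHS = 2 sin β cos β / (2cos²β) = sin β/cos β = tan β = RHS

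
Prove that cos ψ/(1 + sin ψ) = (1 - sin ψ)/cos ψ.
RHS = (1 - sin ψ)(1 + sin ψ) / (cos ψ(1 + sin ψ)) = (1 - sin²ψ) / (cos ψ(1 + sin ψ)) = cos²ψ / (cos ψ(1 + sin ψ)) = cos ψ/(1 + sin ψ) = LHS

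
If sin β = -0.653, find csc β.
csc β = 1/sin β = -1.531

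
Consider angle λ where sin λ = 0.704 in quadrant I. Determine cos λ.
cos λ = √(1 - sin²λ) = 0.7102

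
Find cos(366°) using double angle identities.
cos(366°) = cos²183° - sin²183° = 0.9945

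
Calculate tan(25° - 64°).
tan(25° - 64°) = (tan 25° - tan 64°)/(1 + tan 25° tan 64°) = -0.8098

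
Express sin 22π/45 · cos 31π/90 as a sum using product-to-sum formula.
sin 22π/45 cos 31π/90 = (1/2)[sin(22π/45+31π/90) + sin(22π/45-31π/90)]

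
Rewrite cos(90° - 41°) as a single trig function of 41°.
cos(90° - 41°) = sin(41°)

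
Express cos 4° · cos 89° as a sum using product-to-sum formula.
cos 4° cos 89° = (1/2)[cos(4°-89°) + cos(4°+89°)]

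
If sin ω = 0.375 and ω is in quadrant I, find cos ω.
cos ω = 0.927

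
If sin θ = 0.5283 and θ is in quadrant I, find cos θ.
cos θ = 0.8491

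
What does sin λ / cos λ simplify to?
sin λ / cos λ = tan λ (using Quotient identity)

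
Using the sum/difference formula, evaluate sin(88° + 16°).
sin(88° + 16°) = sin 88° cos 16° + cos 88° sin 16° = 0.9703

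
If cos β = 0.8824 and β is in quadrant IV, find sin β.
sin β = -0.4705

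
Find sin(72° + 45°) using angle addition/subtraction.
sin(72° + 45°) = sin 72° cos 45° + cos 72° sin 45° = 0.891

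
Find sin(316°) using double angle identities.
sin(316°) = 2 sin 158° cos 158° = -0.6947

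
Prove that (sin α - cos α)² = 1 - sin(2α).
LHS = sin²α - 2 sin α cos α + cos²α = (sin²α + cos²α) - 2 sin α cos α = 1 - sin(2α) = RHS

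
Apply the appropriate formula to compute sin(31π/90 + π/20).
sin(31π/90 + π/20) = sin 31π/90 cos π/20 + cos 31π/90 sin π/20 = 0.9455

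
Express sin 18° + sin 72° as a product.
sin 18° + sin 72° = 2 sin(45°) cos(-27°)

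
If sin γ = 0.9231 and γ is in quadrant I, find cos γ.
cos γ = 0.3846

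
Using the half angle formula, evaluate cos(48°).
cos(48°) = √((1 + cos 96°)/2) = 0.6691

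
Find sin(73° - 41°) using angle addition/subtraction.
sin(73° - 41°) = sin 73° cos 41° - cos 73° sin 41° = 0.5299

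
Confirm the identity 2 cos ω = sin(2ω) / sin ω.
RHS = 2 sin ω cos ω / sin ω = 2 cos ω = LHS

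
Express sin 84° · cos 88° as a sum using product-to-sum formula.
sin 84° cos 88° = (1/2)[sin(84°+88°) + sin(84°-88°)]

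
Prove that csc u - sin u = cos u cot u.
LHS = 1/sin u - sin u = (1 - sin²u)/sin u = cos²u/sin u = cos u · (cos u/sin u) = cos u cot u = RHS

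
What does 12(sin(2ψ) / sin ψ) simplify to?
12(sin(2ψ) / sin ψ) = 12(2 cos ψ) (using Double angle)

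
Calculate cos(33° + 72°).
cos(33° + 72°) = cos 33° cos 72° - sin 33° sin 72° = -(√6-√2)/4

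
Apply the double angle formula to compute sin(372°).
sin(372°) = 2 sin 186° cos 186° = 0.2079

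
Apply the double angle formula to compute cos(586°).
cos(586°) = 1 - 2sin²293° = -0.6947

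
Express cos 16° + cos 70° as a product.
cos 16° + cos 70° = 2 cos(43°) cos(-27°)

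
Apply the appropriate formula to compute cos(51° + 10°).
cos(51° + 10°) = cos 51° cos 10° - sin 51° sin 10° = 0.4848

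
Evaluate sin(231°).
sin(231°) = -0.7771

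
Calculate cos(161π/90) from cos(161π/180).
cos(161π/90) = cos²161π/180 - sin²161π/180 = 0.788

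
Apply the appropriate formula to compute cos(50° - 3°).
cos(50° - 3°) = cos 50° cos 3° + sin 50° sin 3° = 0.682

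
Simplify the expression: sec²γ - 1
sec²γ - 1 = tan²γ (using Pythagorean identity)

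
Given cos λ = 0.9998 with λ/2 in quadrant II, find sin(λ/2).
sin(λ/2) = ±√((1 - cos λ)/2); positive since λ/2 ∈ QII, so sin(λ/2) = 0.01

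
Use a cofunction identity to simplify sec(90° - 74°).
sec(90° - 74°) = csc(74°)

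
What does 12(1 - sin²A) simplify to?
12(1 - sin²A) = 12(cos²A) (using Pythagorean identity)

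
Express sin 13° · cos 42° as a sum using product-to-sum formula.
sin 13° cos 42° = (1/2)[sin(13°+42°) + sin(13°-42°)]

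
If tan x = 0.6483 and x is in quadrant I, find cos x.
cos x = 0.8391 (using tan²x + 1 = sec²x)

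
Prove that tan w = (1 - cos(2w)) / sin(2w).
RHS = 2sin²w / (2 sin w cos w) = sin w/cos w = tan w = LHS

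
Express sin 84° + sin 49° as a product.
sin 84° + sin 49° = 2 sin(66.5°) cos(17.5°)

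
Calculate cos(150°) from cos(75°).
cos(150°) = 1 - 2sin²75° = -√3/2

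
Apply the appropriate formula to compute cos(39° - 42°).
cos(39° - 42°) = cos 39° cos 42° + sin 39° sin 42° = 0.9986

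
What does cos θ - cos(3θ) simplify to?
cos θ - cos(3θ) = 2 sin(2θ) sin θ (using Sum-to-product)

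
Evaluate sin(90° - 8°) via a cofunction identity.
sin(90° - 8°) = cos(8°) = 0.9903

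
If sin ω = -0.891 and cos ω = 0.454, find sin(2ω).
sin(2ω) = 2 sin ω cos ω = -0.809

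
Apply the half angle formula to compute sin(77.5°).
sin(77.5°) = √((1 - cos 155°)/2) = 0.9763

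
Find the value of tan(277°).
tan(277°) = -8.144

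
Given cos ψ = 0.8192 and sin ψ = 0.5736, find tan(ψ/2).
tan(ψ/2) = sin ψ / (1 + cos ψ) = 0.3153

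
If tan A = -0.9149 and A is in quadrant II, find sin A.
sin A = 0.675 (using tan²A + 1 = sec²A)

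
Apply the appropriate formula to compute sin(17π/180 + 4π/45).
sin(17π/180 + 4π/45) = sin 17π/180 cos 4π/45 + cos 17π/180 sin 4π/45 = 0.5446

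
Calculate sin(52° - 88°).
sin(52° - 88°) = sin 52° cos 88° - cos 52° sin 88° = -0.5878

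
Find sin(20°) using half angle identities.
sin(20°) = √((1 - cos 40°)/2) = 0.342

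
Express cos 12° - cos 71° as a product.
cos 12° - cos 71° = -2 sin(41.5°) sin(-29.5°)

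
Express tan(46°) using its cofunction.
tan(46°) = cot(90° - 46°) = cot(44°)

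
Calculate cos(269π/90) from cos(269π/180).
cos(269π/90) = cos²269π/180 - sin²269π/180 = -0.9994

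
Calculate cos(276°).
cos(276°) = 0.1045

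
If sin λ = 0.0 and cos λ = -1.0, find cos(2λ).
cos(2λ) = cos²λ - sin²λ = 1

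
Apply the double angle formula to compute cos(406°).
cos(406°) = cos²203° - sin²203° = 0.6947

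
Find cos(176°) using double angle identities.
cos(176°) = cos²88° - sin²88° = -0.9976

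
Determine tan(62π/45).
tan(62π/45) = 2.475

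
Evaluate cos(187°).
cos(187°) = -0.9925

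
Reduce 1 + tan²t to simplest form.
1 + tan²t = sec²t (using Pythagorean identity)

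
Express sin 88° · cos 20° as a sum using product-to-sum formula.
sin 88° cos 20° = (1/2)[sin(88°+20°) + sin(88°-20°)]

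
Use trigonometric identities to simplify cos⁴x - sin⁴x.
cos⁴x - sin⁴x = cos(2x) (using Factoring + double angle)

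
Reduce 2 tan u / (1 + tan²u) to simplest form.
2 tan u / (1 + tan²u) = sin(2u) (using Double angle)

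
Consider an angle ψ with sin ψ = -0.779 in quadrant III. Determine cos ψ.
cos ψ = ±√(1 - sin²ψ) = -0.627 (negative in QIII)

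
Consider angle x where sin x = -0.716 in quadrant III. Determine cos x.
cos x = ±√(1 - sin²x) = -0.6981 (negative in QIII)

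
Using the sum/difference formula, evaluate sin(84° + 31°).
sin(84° + 31°) = sin 84° cos 31° + cos 84° sin 31° = 0.9063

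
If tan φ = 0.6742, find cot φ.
cot φ = 1/tan φ = 1.483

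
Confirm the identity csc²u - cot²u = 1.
LHS = 1/sin²u - cos²u/sin²u = (1 - cos²u)/sin²u = sin²u/sin²u = 1 = RHS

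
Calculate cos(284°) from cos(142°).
cos(284°) = cos²142° - sin²142° = 0.2419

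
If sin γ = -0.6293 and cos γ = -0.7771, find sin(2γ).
sin(2γ) = 2 sin γ cos γ = 0.9781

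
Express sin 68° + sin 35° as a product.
sin 68° + sin 35° = 2 sin(51.5°) cos(16.5°)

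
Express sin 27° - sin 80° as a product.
sin 27° - sin 80° = 2 cos(53.5°) sin(-26.5°)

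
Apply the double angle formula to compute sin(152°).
sin(152°) = 2 sin 76° cos 76° = 0.4695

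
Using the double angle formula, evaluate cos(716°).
cos(716°) = cos²358° - sin²358° = 0.9976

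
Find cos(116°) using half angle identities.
cos(116°) = -√((1 + cos 232°)/2) = -0.4384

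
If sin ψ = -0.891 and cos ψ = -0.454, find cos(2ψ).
cos(2ψ) = cos²ψ - sin²ψ = -0.5878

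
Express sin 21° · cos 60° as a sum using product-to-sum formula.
sin 21° cos 60° = (1/2)[sin(21°+60°) + sin(21°-60°)]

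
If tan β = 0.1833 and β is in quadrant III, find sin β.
sin β = -0.1803 (using tan²β + 1 = sec²β)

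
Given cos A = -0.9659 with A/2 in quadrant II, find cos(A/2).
cos(A/2) = ±√((1 + cos A)/2); negative since A/2 ∈ QII, so cos(A/2) = -0.1306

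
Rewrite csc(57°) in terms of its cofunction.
csc(57°) = sec(90° - 57°) = sec(33°)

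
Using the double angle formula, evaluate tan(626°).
tan(626°) = 2 tan 313° / (1 - tan²313°) = 14.3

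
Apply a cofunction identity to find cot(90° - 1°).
cot(90° - 1°) = tan(1°) = 0.01746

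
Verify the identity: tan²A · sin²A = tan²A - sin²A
RHS = sin²A/cos²A - sin²A = sin²A(1/cos²A - 1) = sin²A · (1 - cos²A)/cos²A = sin²A · sin²A/cos²A = sin²A · tan²A = LHS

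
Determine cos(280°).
cos(280°) = 0.1736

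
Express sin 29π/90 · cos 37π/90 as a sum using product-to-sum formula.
sin 29π/90 cos 37π/90 = (1/2)[sin(29π/90+37π/90) + sin(29π/90-37π/90)]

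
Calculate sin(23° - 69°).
sin(23° - 69°) = sin 23° cos 69° - cos 23° sin 69° = -0.7193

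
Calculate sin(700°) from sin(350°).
sin(700°) = 2 sin 350° cos 350° = -0.342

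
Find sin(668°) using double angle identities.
sin(668°) = 2 sin 334° cos 334° = -0.788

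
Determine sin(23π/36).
sin(23π/36) = 0.9063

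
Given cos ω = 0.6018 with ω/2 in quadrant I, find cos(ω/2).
cos(ω/2) = ±√((1 + cos ω)/2); positive since ω/2 ∈ QI, so cos(ω/2) = 0.8949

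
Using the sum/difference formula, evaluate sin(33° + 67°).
sin(33° + 67°) = sin 33° cos 67° + cos 33° sin 67° = 0.9848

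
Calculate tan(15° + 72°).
tan(15° + 72°) = (tan 15° + tan 72°)/(1 - tan 15° tan 72°) = 19.08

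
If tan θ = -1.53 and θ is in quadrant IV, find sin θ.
sin θ = -0.8371 (using tan²θ + 1 = sec²θ)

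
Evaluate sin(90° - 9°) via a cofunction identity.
sin(90° - 9°) = cos(9°) = 0.9877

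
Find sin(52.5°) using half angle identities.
sin(52.5°) = √((1 - cos 105°)/2) = 0.7934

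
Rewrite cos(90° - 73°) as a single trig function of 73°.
cos(90° - 73°) = sin(73°)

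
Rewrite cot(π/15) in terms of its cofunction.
cot(π/15) = tan(π/2 - π/15) = tan(13π/30)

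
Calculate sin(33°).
sin(33°) = 0.5446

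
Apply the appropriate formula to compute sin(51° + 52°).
sin(51° + 52°) = sin 51° cos 52° + cos 51° sin 52° = 0.9744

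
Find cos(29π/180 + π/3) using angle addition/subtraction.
cos(29π/180 + π/3) = cos 29π/180 cos π/3 - sin 29π/180 sin π/3 = 0.01745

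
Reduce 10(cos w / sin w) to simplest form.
10(cos w / sin w) = 10(cot w) (using Quotient identity)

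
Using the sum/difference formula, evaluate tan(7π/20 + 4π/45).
tan(7π/20 + 4π/45) = (tan 7π/20 + tan 4π/45)/(1 - tan 7π/20 tan 4π/45) = 5.145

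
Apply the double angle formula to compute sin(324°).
sin(324°) = 2 sin 162° cos 162° = -0.5878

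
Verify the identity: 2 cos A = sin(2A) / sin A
RHS = 2 sin A cos A / sin A = 2 cos A = LHS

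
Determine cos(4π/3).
cos(4π/3) = -1/2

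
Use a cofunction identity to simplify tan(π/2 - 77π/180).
tan(π/2 - 77π/180) = cot(77π/180)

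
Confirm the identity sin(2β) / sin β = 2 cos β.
LHS = 2 sin β cos β / sin β = 2 cos β = RHS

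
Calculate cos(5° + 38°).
cos(5° + 38°) = cos 5° cos 38° - sin 5° sin 38° = 0.7314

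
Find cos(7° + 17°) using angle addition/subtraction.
cos(7° + 17°) = cos 7° cos 17° - sin 7° sin 17° = 0.9135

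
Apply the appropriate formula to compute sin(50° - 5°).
sin(50° - 5°) = sin 50° cos 5° - cos 50° sin 5° = √2/2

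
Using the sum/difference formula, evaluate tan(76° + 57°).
tan(76° + 57°) = (tan 76° + tan 57°)/(1 - tan 76° tan 57°) = -1.072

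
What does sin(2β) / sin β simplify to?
sin(2β) / sin β = 2 cos β (using Double angle)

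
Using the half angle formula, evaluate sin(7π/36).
sin(7π/36) = √((1 - cos 7π/18)/2) = 0.5736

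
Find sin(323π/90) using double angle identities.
sin(323π/90) = 2 sin 323π/180 cos 323π/180 = -0.9613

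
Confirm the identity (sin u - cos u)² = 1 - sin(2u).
LHS = sin²u - 2 sin u cos u + cos²u = (sin²u + cos²u) - 2 sin u cos u = 1 - sin(2u) = RHS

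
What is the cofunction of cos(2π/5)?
cos(2π/5) = sin(π/2 - 2π/5) = sin(π/10)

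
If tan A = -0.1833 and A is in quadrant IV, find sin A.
sin A = -0.1803 (using tan²A + 1 = sec²A)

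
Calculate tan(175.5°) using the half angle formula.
tan(175.5°) = sin 351° / (1 + cos 351°) = -0.0787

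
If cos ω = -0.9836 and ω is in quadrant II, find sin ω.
sin ω = 0.1804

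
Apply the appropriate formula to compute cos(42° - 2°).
cos(42° - 2°) = cos 42° cos 2° + sin 42° sin 2° = 0.766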